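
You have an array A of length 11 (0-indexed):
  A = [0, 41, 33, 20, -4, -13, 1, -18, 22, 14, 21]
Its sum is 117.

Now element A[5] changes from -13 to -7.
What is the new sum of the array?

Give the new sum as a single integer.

Answer: 123

Derivation:
Old value at index 5: -13
New value at index 5: -7
Delta = -7 - -13 = 6
New sum = old_sum + delta = 117 + (6) = 123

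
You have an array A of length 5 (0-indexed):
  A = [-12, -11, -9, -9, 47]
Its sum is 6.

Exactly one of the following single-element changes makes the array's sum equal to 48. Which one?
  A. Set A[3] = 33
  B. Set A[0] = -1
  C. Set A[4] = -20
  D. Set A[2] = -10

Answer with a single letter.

Answer: A

Derivation:
Option A: A[3] -9->33, delta=42, new_sum=6+(42)=48 <-- matches target
Option B: A[0] -12->-1, delta=11, new_sum=6+(11)=17
Option C: A[4] 47->-20, delta=-67, new_sum=6+(-67)=-61
Option D: A[2] -9->-10, delta=-1, new_sum=6+(-1)=5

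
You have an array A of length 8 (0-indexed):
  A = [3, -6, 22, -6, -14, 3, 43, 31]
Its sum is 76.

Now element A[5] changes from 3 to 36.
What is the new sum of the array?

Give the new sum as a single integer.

Answer: 109

Derivation:
Old value at index 5: 3
New value at index 5: 36
Delta = 36 - 3 = 33
New sum = old_sum + delta = 76 + (33) = 109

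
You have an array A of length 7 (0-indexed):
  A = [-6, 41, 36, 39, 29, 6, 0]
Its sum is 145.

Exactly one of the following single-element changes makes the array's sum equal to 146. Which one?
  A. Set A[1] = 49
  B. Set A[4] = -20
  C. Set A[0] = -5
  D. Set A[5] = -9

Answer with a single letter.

Answer: C

Derivation:
Option A: A[1] 41->49, delta=8, new_sum=145+(8)=153
Option B: A[4] 29->-20, delta=-49, new_sum=145+(-49)=96
Option C: A[0] -6->-5, delta=1, new_sum=145+(1)=146 <-- matches target
Option D: A[5] 6->-9, delta=-15, new_sum=145+(-15)=130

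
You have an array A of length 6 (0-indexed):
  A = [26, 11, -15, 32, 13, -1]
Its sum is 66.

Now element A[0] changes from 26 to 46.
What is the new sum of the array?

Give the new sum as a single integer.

Answer: 86

Derivation:
Old value at index 0: 26
New value at index 0: 46
Delta = 46 - 26 = 20
New sum = old_sum + delta = 66 + (20) = 86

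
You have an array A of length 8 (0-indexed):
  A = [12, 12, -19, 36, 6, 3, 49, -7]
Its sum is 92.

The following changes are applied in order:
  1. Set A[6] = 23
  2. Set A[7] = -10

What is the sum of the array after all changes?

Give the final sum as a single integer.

Answer: 63

Derivation:
Initial sum: 92
Change 1: A[6] 49 -> 23, delta = -26, sum = 66
Change 2: A[7] -7 -> -10, delta = -3, sum = 63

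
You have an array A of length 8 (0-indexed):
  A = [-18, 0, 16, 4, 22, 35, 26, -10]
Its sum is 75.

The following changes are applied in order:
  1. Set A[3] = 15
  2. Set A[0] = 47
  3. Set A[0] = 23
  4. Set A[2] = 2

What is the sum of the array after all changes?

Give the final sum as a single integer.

Initial sum: 75
Change 1: A[3] 4 -> 15, delta = 11, sum = 86
Change 2: A[0] -18 -> 47, delta = 65, sum = 151
Change 3: A[0] 47 -> 23, delta = -24, sum = 127
Change 4: A[2] 16 -> 2, delta = -14, sum = 113

Answer: 113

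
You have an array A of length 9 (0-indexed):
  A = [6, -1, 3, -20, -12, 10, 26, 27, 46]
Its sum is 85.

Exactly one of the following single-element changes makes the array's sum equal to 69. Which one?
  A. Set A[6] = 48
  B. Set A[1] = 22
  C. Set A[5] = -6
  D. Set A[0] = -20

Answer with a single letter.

Answer: C

Derivation:
Option A: A[6] 26->48, delta=22, new_sum=85+(22)=107
Option B: A[1] -1->22, delta=23, new_sum=85+(23)=108
Option C: A[5] 10->-6, delta=-16, new_sum=85+(-16)=69 <-- matches target
Option D: A[0] 6->-20, delta=-26, new_sum=85+(-26)=59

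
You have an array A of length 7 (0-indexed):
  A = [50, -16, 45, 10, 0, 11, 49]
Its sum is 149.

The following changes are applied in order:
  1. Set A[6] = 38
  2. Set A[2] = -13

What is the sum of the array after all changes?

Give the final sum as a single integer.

Initial sum: 149
Change 1: A[6] 49 -> 38, delta = -11, sum = 138
Change 2: A[2] 45 -> -13, delta = -58, sum = 80

Answer: 80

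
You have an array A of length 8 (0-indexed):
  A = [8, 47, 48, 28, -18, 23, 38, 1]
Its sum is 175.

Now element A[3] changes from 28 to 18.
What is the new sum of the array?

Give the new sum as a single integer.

Answer: 165

Derivation:
Old value at index 3: 28
New value at index 3: 18
Delta = 18 - 28 = -10
New sum = old_sum + delta = 175 + (-10) = 165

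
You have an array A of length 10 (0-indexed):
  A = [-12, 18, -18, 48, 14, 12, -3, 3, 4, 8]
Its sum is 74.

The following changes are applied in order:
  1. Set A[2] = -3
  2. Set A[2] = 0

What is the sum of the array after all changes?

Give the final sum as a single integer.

Initial sum: 74
Change 1: A[2] -18 -> -3, delta = 15, sum = 89
Change 2: A[2] -3 -> 0, delta = 3, sum = 92

Answer: 92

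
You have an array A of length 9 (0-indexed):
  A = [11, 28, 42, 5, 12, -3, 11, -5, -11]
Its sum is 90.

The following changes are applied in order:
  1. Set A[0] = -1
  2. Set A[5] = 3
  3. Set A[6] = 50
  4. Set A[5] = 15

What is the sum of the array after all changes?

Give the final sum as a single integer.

Answer: 135

Derivation:
Initial sum: 90
Change 1: A[0] 11 -> -1, delta = -12, sum = 78
Change 2: A[5] -3 -> 3, delta = 6, sum = 84
Change 3: A[6] 11 -> 50, delta = 39, sum = 123
Change 4: A[5] 3 -> 15, delta = 12, sum = 135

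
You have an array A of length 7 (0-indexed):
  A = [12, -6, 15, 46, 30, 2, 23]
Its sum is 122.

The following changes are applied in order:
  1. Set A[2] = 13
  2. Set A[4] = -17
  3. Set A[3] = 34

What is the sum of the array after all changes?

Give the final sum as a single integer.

Initial sum: 122
Change 1: A[2] 15 -> 13, delta = -2, sum = 120
Change 2: A[4] 30 -> -17, delta = -47, sum = 73
Change 3: A[3] 46 -> 34, delta = -12, sum = 61

Answer: 61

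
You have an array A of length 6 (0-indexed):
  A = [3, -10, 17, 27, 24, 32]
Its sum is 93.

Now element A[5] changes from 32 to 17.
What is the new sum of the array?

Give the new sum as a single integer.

Answer: 78

Derivation:
Old value at index 5: 32
New value at index 5: 17
Delta = 17 - 32 = -15
New sum = old_sum + delta = 93 + (-15) = 78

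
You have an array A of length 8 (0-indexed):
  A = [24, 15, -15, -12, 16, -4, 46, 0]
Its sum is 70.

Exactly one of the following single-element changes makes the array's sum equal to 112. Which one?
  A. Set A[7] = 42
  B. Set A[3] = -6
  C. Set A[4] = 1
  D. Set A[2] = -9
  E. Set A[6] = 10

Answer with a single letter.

Answer: A

Derivation:
Option A: A[7] 0->42, delta=42, new_sum=70+(42)=112 <-- matches target
Option B: A[3] -12->-6, delta=6, new_sum=70+(6)=76
Option C: A[4] 16->1, delta=-15, new_sum=70+(-15)=55
Option D: A[2] -15->-9, delta=6, new_sum=70+(6)=76
Option E: A[6] 46->10, delta=-36, new_sum=70+(-36)=34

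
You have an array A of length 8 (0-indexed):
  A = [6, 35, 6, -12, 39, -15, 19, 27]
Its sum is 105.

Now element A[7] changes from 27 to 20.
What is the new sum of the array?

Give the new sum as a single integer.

Answer: 98

Derivation:
Old value at index 7: 27
New value at index 7: 20
Delta = 20 - 27 = -7
New sum = old_sum + delta = 105 + (-7) = 98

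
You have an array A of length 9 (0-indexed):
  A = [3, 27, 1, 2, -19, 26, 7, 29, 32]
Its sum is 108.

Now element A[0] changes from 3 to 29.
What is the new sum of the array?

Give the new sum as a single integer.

Answer: 134

Derivation:
Old value at index 0: 3
New value at index 0: 29
Delta = 29 - 3 = 26
New sum = old_sum + delta = 108 + (26) = 134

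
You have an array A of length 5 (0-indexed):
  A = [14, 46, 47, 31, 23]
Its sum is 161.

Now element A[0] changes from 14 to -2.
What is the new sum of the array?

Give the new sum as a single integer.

Answer: 145

Derivation:
Old value at index 0: 14
New value at index 0: -2
Delta = -2 - 14 = -16
New sum = old_sum + delta = 161 + (-16) = 145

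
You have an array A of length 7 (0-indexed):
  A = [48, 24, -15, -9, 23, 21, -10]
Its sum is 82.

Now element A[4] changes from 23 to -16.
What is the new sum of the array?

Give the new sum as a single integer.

Answer: 43

Derivation:
Old value at index 4: 23
New value at index 4: -16
Delta = -16 - 23 = -39
New sum = old_sum + delta = 82 + (-39) = 43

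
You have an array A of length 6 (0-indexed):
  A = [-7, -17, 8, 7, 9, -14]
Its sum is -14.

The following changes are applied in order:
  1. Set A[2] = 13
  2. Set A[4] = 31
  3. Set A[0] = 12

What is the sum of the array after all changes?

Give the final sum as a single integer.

Initial sum: -14
Change 1: A[2] 8 -> 13, delta = 5, sum = -9
Change 2: A[4] 9 -> 31, delta = 22, sum = 13
Change 3: A[0] -7 -> 12, delta = 19, sum = 32

Answer: 32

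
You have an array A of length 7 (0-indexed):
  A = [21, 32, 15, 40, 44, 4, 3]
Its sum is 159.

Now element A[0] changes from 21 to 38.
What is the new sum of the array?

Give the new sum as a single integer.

Old value at index 0: 21
New value at index 0: 38
Delta = 38 - 21 = 17
New sum = old_sum + delta = 159 + (17) = 176

Answer: 176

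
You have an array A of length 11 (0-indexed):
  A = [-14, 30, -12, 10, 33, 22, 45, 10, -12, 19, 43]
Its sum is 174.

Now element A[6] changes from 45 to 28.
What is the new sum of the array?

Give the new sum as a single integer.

Answer: 157

Derivation:
Old value at index 6: 45
New value at index 6: 28
Delta = 28 - 45 = -17
New sum = old_sum + delta = 174 + (-17) = 157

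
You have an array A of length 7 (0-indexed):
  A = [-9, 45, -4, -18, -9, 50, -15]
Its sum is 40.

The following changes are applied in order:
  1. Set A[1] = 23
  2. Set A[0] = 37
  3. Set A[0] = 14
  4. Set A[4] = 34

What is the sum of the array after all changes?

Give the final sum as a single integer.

Initial sum: 40
Change 1: A[1] 45 -> 23, delta = -22, sum = 18
Change 2: A[0] -9 -> 37, delta = 46, sum = 64
Change 3: A[0] 37 -> 14, delta = -23, sum = 41
Change 4: A[4] -9 -> 34, delta = 43, sum = 84

Answer: 84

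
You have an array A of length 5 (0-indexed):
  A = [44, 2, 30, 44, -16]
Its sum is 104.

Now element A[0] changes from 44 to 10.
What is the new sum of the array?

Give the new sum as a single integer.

Old value at index 0: 44
New value at index 0: 10
Delta = 10 - 44 = -34
New sum = old_sum + delta = 104 + (-34) = 70

Answer: 70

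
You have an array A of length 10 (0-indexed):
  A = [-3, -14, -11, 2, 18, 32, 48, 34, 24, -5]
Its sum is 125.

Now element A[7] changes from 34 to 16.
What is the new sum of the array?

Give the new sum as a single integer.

Old value at index 7: 34
New value at index 7: 16
Delta = 16 - 34 = -18
New sum = old_sum + delta = 125 + (-18) = 107

Answer: 107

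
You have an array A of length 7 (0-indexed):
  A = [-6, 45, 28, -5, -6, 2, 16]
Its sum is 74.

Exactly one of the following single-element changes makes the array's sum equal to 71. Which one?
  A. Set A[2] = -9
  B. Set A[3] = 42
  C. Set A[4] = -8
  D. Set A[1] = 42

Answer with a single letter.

Answer: D

Derivation:
Option A: A[2] 28->-9, delta=-37, new_sum=74+(-37)=37
Option B: A[3] -5->42, delta=47, new_sum=74+(47)=121
Option C: A[4] -6->-8, delta=-2, new_sum=74+(-2)=72
Option D: A[1] 45->42, delta=-3, new_sum=74+(-3)=71 <-- matches target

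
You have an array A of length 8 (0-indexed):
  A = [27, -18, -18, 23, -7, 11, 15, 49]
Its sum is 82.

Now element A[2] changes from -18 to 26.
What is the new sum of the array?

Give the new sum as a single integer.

Answer: 126

Derivation:
Old value at index 2: -18
New value at index 2: 26
Delta = 26 - -18 = 44
New sum = old_sum + delta = 82 + (44) = 126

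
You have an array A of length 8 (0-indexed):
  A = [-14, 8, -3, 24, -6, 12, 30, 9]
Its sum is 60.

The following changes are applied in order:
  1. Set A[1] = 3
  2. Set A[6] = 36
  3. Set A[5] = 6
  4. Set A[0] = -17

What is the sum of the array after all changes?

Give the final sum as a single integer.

Answer: 52

Derivation:
Initial sum: 60
Change 1: A[1] 8 -> 3, delta = -5, sum = 55
Change 2: A[6] 30 -> 36, delta = 6, sum = 61
Change 3: A[5] 12 -> 6, delta = -6, sum = 55
Change 4: A[0] -14 -> -17, delta = -3, sum = 52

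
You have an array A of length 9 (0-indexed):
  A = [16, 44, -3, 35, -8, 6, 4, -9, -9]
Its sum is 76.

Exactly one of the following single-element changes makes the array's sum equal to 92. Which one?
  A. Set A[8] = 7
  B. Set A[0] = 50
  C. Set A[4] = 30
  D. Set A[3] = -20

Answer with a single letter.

Answer: A

Derivation:
Option A: A[8] -9->7, delta=16, new_sum=76+(16)=92 <-- matches target
Option B: A[0] 16->50, delta=34, new_sum=76+(34)=110
Option C: A[4] -8->30, delta=38, new_sum=76+(38)=114
Option D: A[3] 35->-20, delta=-55, new_sum=76+(-55)=21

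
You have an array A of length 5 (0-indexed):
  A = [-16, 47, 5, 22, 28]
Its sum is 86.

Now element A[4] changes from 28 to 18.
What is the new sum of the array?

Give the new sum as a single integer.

Old value at index 4: 28
New value at index 4: 18
Delta = 18 - 28 = -10
New sum = old_sum + delta = 86 + (-10) = 76

Answer: 76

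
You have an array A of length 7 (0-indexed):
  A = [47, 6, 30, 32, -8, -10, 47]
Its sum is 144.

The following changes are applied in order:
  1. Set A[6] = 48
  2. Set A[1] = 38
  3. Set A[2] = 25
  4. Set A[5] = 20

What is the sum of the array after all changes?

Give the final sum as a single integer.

Answer: 202

Derivation:
Initial sum: 144
Change 1: A[6] 47 -> 48, delta = 1, sum = 145
Change 2: A[1] 6 -> 38, delta = 32, sum = 177
Change 3: A[2] 30 -> 25, delta = -5, sum = 172
Change 4: A[5] -10 -> 20, delta = 30, sum = 202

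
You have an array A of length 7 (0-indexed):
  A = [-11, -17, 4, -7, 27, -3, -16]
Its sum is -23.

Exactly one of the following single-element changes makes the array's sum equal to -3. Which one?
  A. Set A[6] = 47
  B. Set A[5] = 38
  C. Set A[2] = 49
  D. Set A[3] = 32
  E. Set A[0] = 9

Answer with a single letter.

Answer: E

Derivation:
Option A: A[6] -16->47, delta=63, new_sum=-23+(63)=40
Option B: A[5] -3->38, delta=41, new_sum=-23+(41)=18
Option C: A[2] 4->49, delta=45, new_sum=-23+(45)=22
Option D: A[3] -7->32, delta=39, new_sum=-23+(39)=16
Option E: A[0] -11->9, delta=20, new_sum=-23+(20)=-3 <-- matches target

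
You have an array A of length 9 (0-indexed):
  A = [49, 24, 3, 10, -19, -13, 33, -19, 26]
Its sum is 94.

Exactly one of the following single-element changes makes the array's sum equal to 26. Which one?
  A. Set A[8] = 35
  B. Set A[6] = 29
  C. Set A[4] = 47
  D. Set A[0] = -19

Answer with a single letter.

Answer: D

Derivation:
Option A: A[8] 26->35, delta=9, new_sum=94+(9)=103
Option B: A[6] 33->29, delta=-4, new_sum=94+(-4)=90
Option C: A[4] -19->47, delta=66, new_sum=94+(66)=160
Option D: A[0] 49->-19, delta=-68, new_sum=94+(-68)=26 <-- matches target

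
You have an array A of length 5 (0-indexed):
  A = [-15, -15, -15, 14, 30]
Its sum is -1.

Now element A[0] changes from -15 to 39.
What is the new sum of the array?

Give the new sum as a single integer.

Answer: 53

Derivation:
Old value at index 0: -15
New value at index 0: 39
Delta = 39 - -15 = 54
New sum = old_sum + delta = -1 + (54) = 53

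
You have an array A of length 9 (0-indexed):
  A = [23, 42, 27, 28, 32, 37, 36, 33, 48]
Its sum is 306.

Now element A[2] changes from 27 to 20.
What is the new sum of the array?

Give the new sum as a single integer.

Answer: 299

Derivation:
Old value at index 2: 27
New value at index 2: 20
Delta = 20 - 27 = -7
New sum = old_sum + delta = 306 + (-7) = 299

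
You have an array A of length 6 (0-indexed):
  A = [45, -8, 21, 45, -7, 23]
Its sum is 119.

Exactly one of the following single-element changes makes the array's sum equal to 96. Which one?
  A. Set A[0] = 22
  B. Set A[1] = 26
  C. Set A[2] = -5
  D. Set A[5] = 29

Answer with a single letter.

Option A: A[0] 45->22, delta=-23, new_sum=119+(-23)=96 <-- matches target
Option B: A[1] -8->26, delta=34, new_sum=119+(34)=153
Option C: A[2] 21->-5, delta=-26, new_sum=119+(-26)=93
Option D: A[5] 23->29, delta=6, new_sum=119+(6)=125

Answer: A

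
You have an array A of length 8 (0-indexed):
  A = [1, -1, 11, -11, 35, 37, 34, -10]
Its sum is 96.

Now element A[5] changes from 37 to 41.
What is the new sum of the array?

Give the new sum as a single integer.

Answer: 100

Derivation:
Old value at index 5: 37
New value at index 5: 41
Delta = 41 - 37 = 4
New sum = old_sum + delta = 96 + (4) = 100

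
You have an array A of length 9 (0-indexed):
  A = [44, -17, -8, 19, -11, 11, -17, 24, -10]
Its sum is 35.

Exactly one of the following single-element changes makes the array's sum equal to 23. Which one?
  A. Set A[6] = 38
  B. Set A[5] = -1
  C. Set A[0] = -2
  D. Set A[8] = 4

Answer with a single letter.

Answer: B

Derivation:
Option A: A[6] -17->38, delta=55, new_sum=35+(55)=90
Option B: A[5] 11->-1, delta=-12, new_sum=35+(-12)=23 <-- matches target
Option C: A[0] 44->-2, delta=-46, new_sum=35+(-46)=-11
Option D: A[8] -10->4, delta=14, new_sum=35+(14)=49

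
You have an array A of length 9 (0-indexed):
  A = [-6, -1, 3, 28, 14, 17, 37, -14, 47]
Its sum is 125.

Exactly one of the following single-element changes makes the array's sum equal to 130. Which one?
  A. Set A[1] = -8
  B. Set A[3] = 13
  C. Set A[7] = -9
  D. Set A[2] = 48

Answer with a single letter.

Answer: C

Derivation:
Option A: A[1] -1->-8, delta=-7, new_sum=125+(-7)=118
Option B: A[3] 28->13, delta=-15, new_sum=125+(-15)=110
Option C: A[7] -14->-9, delta=5, new_sum=125+(5)=130 <-- matches target
Option D: A[2] 3->48, delta=45, new_sum=125+(45)=170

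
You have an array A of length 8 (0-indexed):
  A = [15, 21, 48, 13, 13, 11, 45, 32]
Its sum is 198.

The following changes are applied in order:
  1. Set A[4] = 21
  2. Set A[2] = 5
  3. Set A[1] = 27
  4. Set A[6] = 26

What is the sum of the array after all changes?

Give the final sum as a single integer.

Answer: 150

Derivation:
Initial sum: 198
Change 1: A[4] 13 -> 21, delta = 8, sum = 206
Change 2: A[2] 48 -> 5, delta = -43, sum = 163
Change 3: A[1] 21 -> 27, delta = 6, sum = 169
Change 4: A[6] 45 -> 26, delta = -19, sum = 150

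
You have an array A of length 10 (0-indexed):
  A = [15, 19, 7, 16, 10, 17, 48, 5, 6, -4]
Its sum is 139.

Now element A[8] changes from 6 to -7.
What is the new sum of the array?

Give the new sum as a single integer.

Old value at index 8: 6
New value at index 8: -7
Delta = -7 - 6 = -13
New sum = old_sum + delta = 139 + (-13) = 126

Answer: 126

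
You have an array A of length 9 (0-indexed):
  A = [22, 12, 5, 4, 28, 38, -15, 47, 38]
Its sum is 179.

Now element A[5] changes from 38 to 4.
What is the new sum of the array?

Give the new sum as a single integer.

Answer: 145

Derivation:
Old value at index 5: 38
New value at index 5: 4
Delta = 4 - 38 = -34
New sum = old_sum + delta = 179 + (-34) = 145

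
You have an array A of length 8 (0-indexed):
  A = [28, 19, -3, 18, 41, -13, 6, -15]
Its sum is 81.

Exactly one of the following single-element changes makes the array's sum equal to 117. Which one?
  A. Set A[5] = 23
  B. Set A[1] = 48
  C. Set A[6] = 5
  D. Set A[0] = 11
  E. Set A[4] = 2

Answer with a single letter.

Option A: A[5] -13->23, delta=36, new_sum=81+(36)=117 <-- matches target
Option B: A[1] 19->48, delta=29, new_sum=81+(29)=110
Option C: A[6] 6->5, delta=-1, new_sum=81+(-1)=80
Option D: A[0] 28->11, delta=-17, new_sum=81+(-17)=64
Option E: A[4] 41->2, delta=-39, new_sum=81+(-39)=42

Answer: A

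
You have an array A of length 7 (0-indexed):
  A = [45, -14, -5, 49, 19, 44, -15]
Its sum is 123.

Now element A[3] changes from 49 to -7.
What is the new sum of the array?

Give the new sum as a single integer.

Answer: 67

Derivation:
Old value at index 3: 49
New value at index 3: -7
Delta = -7 - 49 = -56
New sum = old_sum + delta = 123 + (-56) = 67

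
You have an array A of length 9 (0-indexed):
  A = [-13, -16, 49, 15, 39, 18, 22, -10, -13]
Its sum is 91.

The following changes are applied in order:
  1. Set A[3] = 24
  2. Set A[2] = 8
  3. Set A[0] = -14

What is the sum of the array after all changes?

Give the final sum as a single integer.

Initial sum: 91
Change 1: A[3] 15 -> 24, delta = 9, sum = 100
Change 2: A[2] 49 -> 8, delta = -41, sum = 59
Change 3: A[0] -13 -> -14, delta = -1, sum = 58

Answer: 58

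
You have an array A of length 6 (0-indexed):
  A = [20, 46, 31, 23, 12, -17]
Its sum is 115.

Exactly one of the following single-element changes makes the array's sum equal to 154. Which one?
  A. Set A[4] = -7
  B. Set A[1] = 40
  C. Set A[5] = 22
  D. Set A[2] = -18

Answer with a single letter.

Answer: C

Derivation:
Option A: A[4] 12->-7, delta=-19, new_sum=115+(-19)=96
Option B: A[1] 46->40, delta=-6, new_sum=115+(-6)=109
Option C: A[5] -17->22, delta=39, new_sum=115+(39)=154 <-- matches target
Option D: A[2] 31->-18, delta=-49, new_sum=115+(-49)=66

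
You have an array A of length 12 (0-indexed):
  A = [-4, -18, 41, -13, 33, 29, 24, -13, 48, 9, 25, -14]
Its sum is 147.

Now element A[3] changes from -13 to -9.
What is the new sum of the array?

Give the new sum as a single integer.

Old value at index 3: -13
New value at index 3: -9
Delta = -9 - -13 = 4
New sum = old_sum + delta = 147 + (4) = 151

Answer: 151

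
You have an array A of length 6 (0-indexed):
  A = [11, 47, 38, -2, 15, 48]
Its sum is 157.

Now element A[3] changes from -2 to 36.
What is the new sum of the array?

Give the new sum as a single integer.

Old value at index 3: -2
New value at index 3: 36
Delta = 36 - -2 = 38
New sum = old_sum + delta = 157 + (38) = 195

Answer: 195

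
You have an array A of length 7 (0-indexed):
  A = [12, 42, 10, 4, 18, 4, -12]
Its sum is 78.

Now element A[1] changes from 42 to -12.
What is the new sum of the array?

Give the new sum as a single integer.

Answer: 24

Derivation:
Old value at index 1: 42
New value at index 1: -12
Delta = -12 - 42 = -54
New sum = old_sum + delta = 78 + (-54) = 24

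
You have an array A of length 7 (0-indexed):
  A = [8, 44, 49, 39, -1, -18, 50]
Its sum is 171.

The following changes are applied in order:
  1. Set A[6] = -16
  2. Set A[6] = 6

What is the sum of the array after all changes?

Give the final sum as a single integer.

Initial sum: 171
Change 1: A[6] 50 -> -16, delta = -66, sum = 105
Change 2: A[6] -16 -> 6, delta = 22, sum = 127

Answer: 127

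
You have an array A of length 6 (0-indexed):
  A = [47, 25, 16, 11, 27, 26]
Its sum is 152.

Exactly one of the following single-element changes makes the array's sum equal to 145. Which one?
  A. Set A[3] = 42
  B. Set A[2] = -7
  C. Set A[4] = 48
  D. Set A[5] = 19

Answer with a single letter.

Option A: A[3] 11->42, delta=31, new_sum=152+(31)=183
Option B: A[2] 16->-7, delta=-23, new_sum=152+(-23)=129
Option C: A[4] 27->48, delta=21, new_sum=152+(21)=173
Option D: A[5] 26->19, delta=-7, new_sum=152+(-7)=145 <-- matches target

Answer: D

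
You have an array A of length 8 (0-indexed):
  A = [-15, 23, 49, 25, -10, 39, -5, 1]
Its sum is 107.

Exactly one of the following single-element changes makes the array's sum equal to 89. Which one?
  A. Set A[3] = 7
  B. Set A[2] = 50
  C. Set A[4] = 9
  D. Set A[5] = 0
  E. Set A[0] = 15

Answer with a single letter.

Option A: A[3] 25->7, delta=-18, new_sum=107+(-18)=89 <-- matches target
Option B: A[2] 49->50, delta=1, new_sum=107+(1)=108
Option C: A[4] -10->9, delta=19, new_sum=107+(19)=126
Option D: A[5] 39->0, delta=-39, new_sum=107+(-39)=68
Option E: A[0] -15->15, delta=30, new_sum=107+(30)=137

Answer: A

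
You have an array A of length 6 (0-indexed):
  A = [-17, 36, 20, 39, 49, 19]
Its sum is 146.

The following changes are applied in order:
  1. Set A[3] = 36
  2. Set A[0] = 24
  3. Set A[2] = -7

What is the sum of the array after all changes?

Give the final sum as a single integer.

Answer: 157

Derivation:
Initial sum: 146
Change 1: A[3] 39 -> 36, delta = -3, sum = 143
Change 2: A[0] -17 -> 24, delta = 41, sum = 184
Change 3: A[2] 20 -> -7, delta = -27, sum = 157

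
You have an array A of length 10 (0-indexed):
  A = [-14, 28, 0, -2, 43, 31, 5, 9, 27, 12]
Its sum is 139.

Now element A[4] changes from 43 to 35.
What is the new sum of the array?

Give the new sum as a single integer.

Old value at index 4: 43
New value at index 4: 35
Delta = 35 - 43 = -8
New sum = old_sum + delta = 139 + (-8) = 131

Answer: 131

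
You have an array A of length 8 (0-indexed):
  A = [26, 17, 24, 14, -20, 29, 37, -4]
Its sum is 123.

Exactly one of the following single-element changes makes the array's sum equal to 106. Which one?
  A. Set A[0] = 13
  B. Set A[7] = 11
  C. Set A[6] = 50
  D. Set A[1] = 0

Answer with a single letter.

Answer: D

Derivation:
Option A: A[0] 26->13, delta=-13, new_sum=123+(-13)=110
Option B: A[7] -4->11, delta=15, new_sum=123+(15)=138
Option C: A[6] 37->50, delta=13, new_sum=123+(13)=136
Option D: A[1] 17->0, delta=-17, new_sum=123+(-17)=106 <-- matches target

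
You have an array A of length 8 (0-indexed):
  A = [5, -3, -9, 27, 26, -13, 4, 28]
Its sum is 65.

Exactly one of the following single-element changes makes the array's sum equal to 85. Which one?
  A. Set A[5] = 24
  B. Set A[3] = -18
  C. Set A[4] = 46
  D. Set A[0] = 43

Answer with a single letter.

Option A: A[5] -13->24, delta=37, new_sum=65+(37)=102
Option B: A[3] 27->-18, delta=-45, new_sum=65+(-45)=20
Option C: A[4] 26->46, delta=20, new_sum=65+(20)=85 <-- matches target
Option D: A[0] 5->43, delta=38, new_sum=65+(38)=103

Answer: C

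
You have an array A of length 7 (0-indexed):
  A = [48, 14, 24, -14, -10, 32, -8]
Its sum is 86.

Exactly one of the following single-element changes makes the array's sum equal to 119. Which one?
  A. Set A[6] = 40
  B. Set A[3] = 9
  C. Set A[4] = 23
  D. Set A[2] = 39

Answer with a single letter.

Option A: A[6] -8->40, delta=48, new_sum=86+(48)=134
Option B: A[3] -14->9, delta=23, new_sum=86+(23)=109
Option C: A[4] -10->23, delta=33, new_sum=86+(33)=119 <-- matches target
Option D: A[2] 24->39, delta=15, new_sum=86+(15)=101

Answer: C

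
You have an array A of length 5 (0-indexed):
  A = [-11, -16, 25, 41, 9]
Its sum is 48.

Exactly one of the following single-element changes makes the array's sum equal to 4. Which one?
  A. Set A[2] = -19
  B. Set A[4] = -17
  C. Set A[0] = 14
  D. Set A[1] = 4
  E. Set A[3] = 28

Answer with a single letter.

Answer: A

Derivation:
Option A: A[2] 25->-19, delta=-44, new_sum=48+(-44)=4 <-- matches target
Option B: A[4] 9->-17, delta=-26, new_sum=48+(-26)=22
Option C: A[0] -11->14, delta=25, new_sum=48+(25)=73
Option D: A[1] -16->4, delta=20, new_sum=48+(20)=68
Option E: A[3] 41->28, delta=-13, new_sum=48+(-13)=35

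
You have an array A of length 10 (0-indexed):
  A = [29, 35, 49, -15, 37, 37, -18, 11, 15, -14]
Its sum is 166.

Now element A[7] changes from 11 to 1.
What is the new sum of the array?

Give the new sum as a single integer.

Answer: 156

Derivation:
Old value at index 7: 11
New value at index 7: 1
Delta = 1 - 11 = -10
New sum = old_sum + delta = 166 + (-10) = 156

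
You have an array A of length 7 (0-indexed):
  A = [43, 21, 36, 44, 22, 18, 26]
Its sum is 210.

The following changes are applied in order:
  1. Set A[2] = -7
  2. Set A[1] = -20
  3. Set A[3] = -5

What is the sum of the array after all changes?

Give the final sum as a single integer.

Answer: 77

Derivation:
Initial sum: 210
Change 1: A[2] 36 -> -7, delta = -43, sum = 167
Change 2: A[1] 21 -> -20, delta = -41, sum = 126
Change 3: A[3] 44 -> -5, delta = -49, sum = 77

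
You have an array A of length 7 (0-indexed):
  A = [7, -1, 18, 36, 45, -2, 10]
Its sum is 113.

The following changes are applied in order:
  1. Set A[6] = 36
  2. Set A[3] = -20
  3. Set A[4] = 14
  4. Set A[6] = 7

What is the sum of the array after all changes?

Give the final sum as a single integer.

Answer: 23

Derivation:
Initial sum: 113
Change 1: A[6] 10 -> 36, delta = 26, sum = 139
Change 2: A[3] 36 -> -20, delta = -56, sum = 83
Change 3: A[4] 45 -> 14, delta = -31, sum = 52
Change 4: A[6] 36 -> 7, delta = -29, sum = 23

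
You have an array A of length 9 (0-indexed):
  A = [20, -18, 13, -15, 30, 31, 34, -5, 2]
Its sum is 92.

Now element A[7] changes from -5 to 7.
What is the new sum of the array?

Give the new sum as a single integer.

Answer: 104

Derivation:
Old value at index 7: -5
New value at index 7: 7
Delta = 7 - -5 = 12
New sum = old_sum + delta = 92 + (12) = 104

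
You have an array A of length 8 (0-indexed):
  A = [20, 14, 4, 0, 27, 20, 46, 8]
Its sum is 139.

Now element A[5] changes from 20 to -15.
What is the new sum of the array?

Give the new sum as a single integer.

Answer: 104

Derivation:
Old value at index 5: 20
New value at index 5: -15
Delta = -15 - 20 = -35
New sum = old_sum + delta = 139 + (-35) = 104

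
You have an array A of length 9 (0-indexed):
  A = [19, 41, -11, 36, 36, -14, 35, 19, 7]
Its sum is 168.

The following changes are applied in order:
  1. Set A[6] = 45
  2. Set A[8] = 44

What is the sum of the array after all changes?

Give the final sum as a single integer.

Answer: 215

Derivation:
Initial sum: 168
Change 1: A[6] 35 -> 45, delta = 10, sum = 178
Change 2: A[8] 7 -> 44, delta = 37, sum = 215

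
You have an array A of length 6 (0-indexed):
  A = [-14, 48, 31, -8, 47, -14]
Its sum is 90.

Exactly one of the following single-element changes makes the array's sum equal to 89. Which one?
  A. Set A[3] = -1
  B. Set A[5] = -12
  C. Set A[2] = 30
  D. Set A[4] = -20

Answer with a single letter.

Answer: C

Derivation:
Option A: A[3] -8->-1, delta=7, new_sum=90+(7)=97
Option B: A[5] -14->-12, delta=2, new_sum=90+(2)=92
Option C: A[2] 31->30, delta=-1, new_sum=90+(-1)=89 <-- matches target
Option D: A[4] 47->-20, delta=-67, new_sum=90+(-67)=23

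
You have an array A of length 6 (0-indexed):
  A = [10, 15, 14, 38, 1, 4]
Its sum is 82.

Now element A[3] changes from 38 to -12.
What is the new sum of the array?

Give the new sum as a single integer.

Answer: 32

Derivation:
Old value at index 3: 38
New value at index 3: -12
Delta = -12 - 38 = -50
New sum = old_sum + delta = 82 + (-50) = 32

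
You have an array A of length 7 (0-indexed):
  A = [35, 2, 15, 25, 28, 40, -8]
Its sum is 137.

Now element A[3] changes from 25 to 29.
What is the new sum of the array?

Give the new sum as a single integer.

Answer: 141

Derivation:
Old value at index 3: 25
New value at index 3: 29
Delta = 29 - 25 = 4
New sum = old_sum + delta = 137 + (4) = 141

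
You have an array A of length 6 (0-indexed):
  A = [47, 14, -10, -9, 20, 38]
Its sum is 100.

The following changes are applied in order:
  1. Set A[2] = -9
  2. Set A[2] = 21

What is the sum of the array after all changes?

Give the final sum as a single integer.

Initial sum: 100
Change 1: A[2] -10 -> -9, delta = 1, sum = 101
Change 2: A[2] -9 -> 21, delta = 30, sum = 131

Answer: 131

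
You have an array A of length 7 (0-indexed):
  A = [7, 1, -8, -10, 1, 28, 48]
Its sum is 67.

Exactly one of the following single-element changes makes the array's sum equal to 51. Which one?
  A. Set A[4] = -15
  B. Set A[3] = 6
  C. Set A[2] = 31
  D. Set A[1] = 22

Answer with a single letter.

Answer: A

Derivation:
Option A: A[4] 1->-15, delta=-16, new_sum=67+(-16)=51 <-- matches target
Option B: A[3] -10->6, delta=16, new_sum=67+(16)=83
Option C: A[2] -8->31, delta=39, new_sum=67+(39)=106
Option D: A[1] 1->22, delta=21, new_sum=67+(21)=88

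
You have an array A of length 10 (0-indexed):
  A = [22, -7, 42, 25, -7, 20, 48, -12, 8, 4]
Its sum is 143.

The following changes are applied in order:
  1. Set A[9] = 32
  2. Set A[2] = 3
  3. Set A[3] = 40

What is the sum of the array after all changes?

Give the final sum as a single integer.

Answer: 147

Derivation:
Initial sum: 143
Change 1: A[9] 4 -> 32, delta = 28, sum = 171
Change 2: A[2] 42 -> 3, delta = -39, sum = 132
Change 3: A[3] 25 -> 40, delta = 15, sum = 147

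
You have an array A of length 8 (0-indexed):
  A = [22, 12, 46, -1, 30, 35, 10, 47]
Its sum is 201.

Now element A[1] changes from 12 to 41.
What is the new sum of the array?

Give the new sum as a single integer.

Old value at index 1: 12
New value at index 1: 41
Delta = 41 - 12 = 29
New sum = old_sum + delta = 201 + (29) = 230

Answer: 230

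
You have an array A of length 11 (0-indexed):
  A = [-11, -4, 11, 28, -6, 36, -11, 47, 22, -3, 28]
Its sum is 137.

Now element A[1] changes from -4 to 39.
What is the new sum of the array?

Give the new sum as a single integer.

Old value at index 1: -4
New value at index 1: 39
Delta = 39 - -4 = 43
New sum = old_sum + delta = 137 + (43) = 180

Answer: 180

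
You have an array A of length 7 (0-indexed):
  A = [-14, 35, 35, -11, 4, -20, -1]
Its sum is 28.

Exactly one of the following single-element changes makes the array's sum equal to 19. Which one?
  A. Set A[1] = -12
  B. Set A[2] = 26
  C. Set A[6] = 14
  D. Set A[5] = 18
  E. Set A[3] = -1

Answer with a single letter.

Answer: B

Derivation:
Option A: A[1] 35->-12, delta=-47, new_sum=28+(-47)=-19
Option B: A[2] 35->26, delta=-9, new_sum=28+(-9)=19 <-- matches target
Option C: A[6] -1->14, delta=15, new_sum=28+(15)=43
Option D: A[5] -20->18, delta=38, new_sum=28+(38)=66
Option E: A[3] -11->-1, delta=10, new_sum=28+(10)=38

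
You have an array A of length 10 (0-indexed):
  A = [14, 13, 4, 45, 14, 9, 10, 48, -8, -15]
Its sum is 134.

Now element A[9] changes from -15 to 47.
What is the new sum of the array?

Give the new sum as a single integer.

Answer: 196

Derivation:
Old value at index 9: -15
New value at index 9: 47
Delta = 47 - -15 = 62
New sum = old_sum + delta = 134 + (62) = 196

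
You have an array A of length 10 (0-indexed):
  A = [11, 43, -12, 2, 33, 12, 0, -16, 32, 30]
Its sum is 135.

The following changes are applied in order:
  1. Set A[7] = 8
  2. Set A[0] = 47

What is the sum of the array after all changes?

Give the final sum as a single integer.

Answer: 195

Derivation:
Initial sum: 135
Change 1: A[7] -16 -> 8, delta = 24, sum = 159
Change 2: A[0] 11 -> 47, delta = 36, sum = 195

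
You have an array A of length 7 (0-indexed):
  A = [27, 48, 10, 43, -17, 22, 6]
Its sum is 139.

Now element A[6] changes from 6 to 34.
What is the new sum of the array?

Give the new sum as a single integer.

Answer: 167

Derivation:
Old value at index 6: 6
New value at index 6: 34
Delta = 34 - 6 = 28
New sum = old_sum + delta = 139 + (28) = 167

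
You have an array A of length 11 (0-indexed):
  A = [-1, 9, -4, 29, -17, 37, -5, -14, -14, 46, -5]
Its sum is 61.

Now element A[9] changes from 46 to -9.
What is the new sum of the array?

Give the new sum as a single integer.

Answer: 6

Derivation:
Old value at index 9: 46
New value at index 9: -9
Delta = -9 - 46 = -55
New sum = old_sum + delta = 61 + (-55) = 6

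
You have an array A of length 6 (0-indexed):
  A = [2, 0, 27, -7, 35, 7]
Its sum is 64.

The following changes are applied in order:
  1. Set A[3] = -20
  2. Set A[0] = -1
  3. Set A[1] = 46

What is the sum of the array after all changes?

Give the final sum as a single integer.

Answer: 94

Derivation:
Initial sum: 64
Change 1: A[3] -7 -> -20, delta = -13, sum = 51
Change 2: A[0] 2 -> -1, delta = -3, sum = 48
Change 3: A[1] 0 -> 46, delta = 46, sum = 94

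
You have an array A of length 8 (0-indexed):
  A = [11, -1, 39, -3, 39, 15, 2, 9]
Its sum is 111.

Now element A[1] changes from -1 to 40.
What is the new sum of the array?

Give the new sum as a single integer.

Old value at index 1: -1
New value at index 1: 40
Delta = 40 - -1 = 41
New sum = old_sum + delta = 111 + (41) = 152

Answer: 152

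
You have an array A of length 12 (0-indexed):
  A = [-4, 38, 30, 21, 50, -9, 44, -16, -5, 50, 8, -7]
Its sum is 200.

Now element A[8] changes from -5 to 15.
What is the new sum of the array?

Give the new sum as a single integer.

Old value at index 8: -5
New value at index 8: 15
Delta = 15 - -5 = 20
New sum = old_sum + delta = 200 + (20) = 220

Answer: 220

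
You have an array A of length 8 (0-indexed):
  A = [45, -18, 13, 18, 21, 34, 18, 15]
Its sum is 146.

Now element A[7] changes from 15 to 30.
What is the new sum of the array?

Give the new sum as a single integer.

Old value at index 7: 15
New value at index 7: 30
Delta = 30 - 15 = 15
New sum = old_sum + delta = 146 + (15) = 161

Answer: 161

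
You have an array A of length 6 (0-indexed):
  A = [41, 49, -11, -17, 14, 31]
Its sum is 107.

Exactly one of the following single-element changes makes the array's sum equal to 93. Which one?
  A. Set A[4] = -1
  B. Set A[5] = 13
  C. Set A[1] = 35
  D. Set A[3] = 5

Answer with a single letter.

Option A: A[4] 14->-1, delta=-15, new_sum=107+(-15)=92
Option B: A[5] 31->13, delta=-18, new_sum=107+(-18)=89
Option C: A[1] 49->35, delta=-14, new_sum=107+(-14)=93 <-- matches target
Option D: A[3] -17->5, delta=22, new_sum=107+(22)=129

Answer: C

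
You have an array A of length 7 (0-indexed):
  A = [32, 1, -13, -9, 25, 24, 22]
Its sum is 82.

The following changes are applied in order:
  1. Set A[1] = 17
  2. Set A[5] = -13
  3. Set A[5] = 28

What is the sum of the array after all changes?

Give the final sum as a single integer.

Answer: 102

Derivation:
Initial sum: 82
Change 1: A[1] 1 -> 17, delta = 16, sum = 98
Change 2: A[5] 24 -> -13, delta = -37, sum = 61
Change 3: A[5] -13 -> 28, delta = 41, sum = 102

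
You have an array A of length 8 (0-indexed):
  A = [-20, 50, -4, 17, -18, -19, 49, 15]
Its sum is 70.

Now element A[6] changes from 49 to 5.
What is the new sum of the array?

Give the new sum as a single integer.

Old value at index 6: 49
New value at index 6: 5
Delta = 5 - 49 = -44
New sum = old_sum + delta = 70 + (-44) = 26

Answer: 26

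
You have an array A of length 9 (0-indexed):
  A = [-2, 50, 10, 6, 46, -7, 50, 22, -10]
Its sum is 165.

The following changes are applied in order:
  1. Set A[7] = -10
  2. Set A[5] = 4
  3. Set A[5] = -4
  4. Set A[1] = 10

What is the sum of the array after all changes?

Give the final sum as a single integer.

Initial sum: 165
Change 1: A[7] 22 -> -10, delta = -32, sum = 133
Change 2: A[5] -7 -> 4, delta = 11, sum = 144
Change 3: A[5] 4 -> -4, delta = -8, sum = 136
Change 4: A[1] 50 -> 10, delta = -40, sum = 96

Answer: 96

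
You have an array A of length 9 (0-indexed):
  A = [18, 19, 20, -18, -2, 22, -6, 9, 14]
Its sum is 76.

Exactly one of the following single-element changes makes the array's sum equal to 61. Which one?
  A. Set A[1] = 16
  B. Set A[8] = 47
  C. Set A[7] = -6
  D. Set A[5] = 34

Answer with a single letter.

Option A: A[1] 19->16, delta=-3, new_sum=76+(-3)=73
Option B: A[8] 14->47, delta=33, new_sum=76+(33)=109
Option C: A[7] 9->-6, delta=-15, new_sum=76+(-15)=61 <-- matches target
Option D: A[5] 22->34, delta=12, new_sum=76+(12)=88

Answer: C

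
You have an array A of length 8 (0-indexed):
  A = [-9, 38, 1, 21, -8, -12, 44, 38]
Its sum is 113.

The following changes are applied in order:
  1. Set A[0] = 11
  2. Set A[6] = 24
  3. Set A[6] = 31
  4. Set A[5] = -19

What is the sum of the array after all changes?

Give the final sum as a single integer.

Answer: 113

Derivation:
Initial sum: 113
Change 1: A[0] -9 -> 11, delta = 20, sum = 133
Change 2: A[6] 44 -> 24, delta = -20, sum = 113
Change 3: A[6] 24 -> 31, delta = 7, sum = 120
Change 4: A[5] -12 -> -19, delta = -7, sum = 113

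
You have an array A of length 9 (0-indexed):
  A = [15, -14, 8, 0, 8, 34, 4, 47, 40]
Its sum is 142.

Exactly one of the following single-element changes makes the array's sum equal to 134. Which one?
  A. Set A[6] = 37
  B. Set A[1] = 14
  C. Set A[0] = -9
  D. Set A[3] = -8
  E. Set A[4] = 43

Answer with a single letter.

Option A: A[6] 4->37, delta=33, new_sum=142+(33)=175
Option B: A[1] -14->14, delta=28, new_sum=142+(28)=170
Option C: A[0] 15->-9, delta=-24, new_sum=142+(-24)=118
Option D: A[3] 0->-8, delta=-8, new_sum=142+(-8)=134 <-- matches target
Option E: A[4] 8->43, delta=35, new_sum=142+(35)=177

Answer: D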